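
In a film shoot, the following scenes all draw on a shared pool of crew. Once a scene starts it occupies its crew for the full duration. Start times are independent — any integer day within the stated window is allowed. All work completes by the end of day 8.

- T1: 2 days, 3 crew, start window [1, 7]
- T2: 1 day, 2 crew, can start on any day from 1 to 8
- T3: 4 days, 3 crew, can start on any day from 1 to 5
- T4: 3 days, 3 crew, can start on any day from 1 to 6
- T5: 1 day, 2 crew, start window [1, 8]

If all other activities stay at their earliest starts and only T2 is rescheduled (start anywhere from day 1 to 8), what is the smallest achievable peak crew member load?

T2@1: d1:13  d2:9  d3:6  d4:3  d5:0  d6:0  d7:0  d8:0 → peak 13
T2@2: d1:11  d2:11  d3:6  d4:3  d5:0  d6:0  d7:0  d8:0 → peak 11
T2@3: d1:11  d2:9  d3:8  d4:3  d5:0  d6:0  d7:0  d8:0 → peak 11
T2@4: d1:11  d2:9  d3:6  d4:5  d5:0  d6:0  d7:0  d8:0 → peak 11
T2@5: d1:11  d2:9  d3:6  d4:3  d5:2  d6:0  d7:0  d8:0 → peak 11
T2@6: d1:11  d2:9  d3:6  d4:3  d5:0  d6:2  d7:0  d8:0 → peak 11
T2@7: d1:11  d2:9  d3:6  d4:3  d5:0  d6:0  d7:2  d8:0 → peak 11
T2@8: d1:11  d2:9  d3:6  d4:3  d5:0  d6:0  d7:0  d8:2 → peak 11
Best is T2@2, peak 11.

11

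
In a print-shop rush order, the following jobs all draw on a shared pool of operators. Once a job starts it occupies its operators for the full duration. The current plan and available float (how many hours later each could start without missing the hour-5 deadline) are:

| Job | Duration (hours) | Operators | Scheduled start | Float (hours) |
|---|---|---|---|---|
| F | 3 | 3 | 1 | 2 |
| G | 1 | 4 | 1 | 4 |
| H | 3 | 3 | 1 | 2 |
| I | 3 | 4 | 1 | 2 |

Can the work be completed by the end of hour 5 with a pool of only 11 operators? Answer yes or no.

Schedule F@1, G@1, H@1, I@2: h1:10  h2:10  h3:10  h4:4  h5:0 — peak 10 ≤ 11.

yes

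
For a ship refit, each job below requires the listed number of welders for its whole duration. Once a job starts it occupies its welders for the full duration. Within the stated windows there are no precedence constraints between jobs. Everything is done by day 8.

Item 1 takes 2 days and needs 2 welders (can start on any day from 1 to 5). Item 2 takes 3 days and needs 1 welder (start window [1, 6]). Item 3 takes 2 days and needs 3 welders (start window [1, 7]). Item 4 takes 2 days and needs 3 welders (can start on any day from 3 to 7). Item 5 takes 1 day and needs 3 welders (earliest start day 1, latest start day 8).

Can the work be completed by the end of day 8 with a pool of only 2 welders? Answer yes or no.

no

Total welder-days = 22; over 8 days the average is 22/8 > 2, so some day must exceed 2.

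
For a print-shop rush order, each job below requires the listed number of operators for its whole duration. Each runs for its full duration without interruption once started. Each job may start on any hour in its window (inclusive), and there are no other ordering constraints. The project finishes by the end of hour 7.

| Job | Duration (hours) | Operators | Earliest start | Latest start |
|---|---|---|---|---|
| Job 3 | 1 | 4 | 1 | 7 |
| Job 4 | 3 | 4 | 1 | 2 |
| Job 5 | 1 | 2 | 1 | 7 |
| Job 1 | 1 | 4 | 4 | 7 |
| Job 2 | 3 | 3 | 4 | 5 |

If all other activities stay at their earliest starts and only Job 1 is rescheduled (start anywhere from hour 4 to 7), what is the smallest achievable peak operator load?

10

Job 1@4: h1:10  h2:4  h3:4  h4:7  h5:3  h6:3  h7:0 → peak 10
Job 1@5: h1:10  h2:4  h3:4  h4:3  h5:7  h6:3  h7:0 → peak 10
Job 1@6: h1:10  h2:4  h3:4  h4:3  h5:3  h6:7  h7:0 → peak 10
Job 1@7: h1:10  h2:4  h3:4  h4:3  h5:3  h6:3  h7:4 → peak 10
Best is Job 1@4, peak 10.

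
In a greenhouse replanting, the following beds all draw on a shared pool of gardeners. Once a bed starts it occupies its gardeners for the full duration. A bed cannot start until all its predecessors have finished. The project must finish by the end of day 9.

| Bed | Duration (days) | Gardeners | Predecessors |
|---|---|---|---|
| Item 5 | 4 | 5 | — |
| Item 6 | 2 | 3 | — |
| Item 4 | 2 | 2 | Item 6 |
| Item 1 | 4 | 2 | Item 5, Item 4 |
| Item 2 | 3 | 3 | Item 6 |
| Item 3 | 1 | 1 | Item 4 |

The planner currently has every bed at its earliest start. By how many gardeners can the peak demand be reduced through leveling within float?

2

Early-start peak: d1:8  d2:8  d3:10  d4:10  d5:6  d6:2  d7:2  d8:2  d9:0 ⇒ 10.
Leveled (Item 5@1, Item 6@1, Item 4@3, Item 1@5, Item 2@5, Item 3@5): d1:8  d2:8  d3:7  d4:7  d5:6  d6:5  d7:5  d8:2  d9:0 ⇒ 8.
Reduction 10 − 8 = 2.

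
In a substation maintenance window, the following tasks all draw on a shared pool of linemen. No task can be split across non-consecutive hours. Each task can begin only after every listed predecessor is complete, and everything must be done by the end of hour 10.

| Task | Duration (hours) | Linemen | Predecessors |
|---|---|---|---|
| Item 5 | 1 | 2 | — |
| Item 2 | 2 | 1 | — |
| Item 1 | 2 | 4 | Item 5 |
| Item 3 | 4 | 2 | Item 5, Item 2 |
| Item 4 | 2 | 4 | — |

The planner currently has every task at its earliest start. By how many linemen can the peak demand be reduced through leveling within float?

5

Early-start peak: h1:7  h2:9  h3:6  h4:2  h5:2  h6:2  h7:0  h8:0  h9:0  h10:0 ⇒ 9.
Leveled (Item 5@1, Item 2@1, Item 1@3, Item 3@5, Item 4@9): h1:3  h2:1  h3:4  h4:4  h5:2  h6:2  h7:2  h8:2  h9:4  h10:4 ⇒ 4.
Reduction 9 − 4 = 5.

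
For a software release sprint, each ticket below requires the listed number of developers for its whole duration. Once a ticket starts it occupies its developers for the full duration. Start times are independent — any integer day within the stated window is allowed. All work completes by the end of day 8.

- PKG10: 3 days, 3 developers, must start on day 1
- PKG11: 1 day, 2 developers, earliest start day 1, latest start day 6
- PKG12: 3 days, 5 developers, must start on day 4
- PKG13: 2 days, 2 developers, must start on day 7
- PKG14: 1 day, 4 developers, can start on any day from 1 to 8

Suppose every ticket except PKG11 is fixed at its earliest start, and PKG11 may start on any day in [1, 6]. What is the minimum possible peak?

PKG11@1: d1:9  d2:3  d3:3  d4:5  d5:5  d6:5  d7:2  d8:2 → peak 9
PKG11@2: d1:7  d2:5  d3:3  d4:5  d5:5  d6:5  d7:2  d8:2 → peak 7
PKG11@3: d1:7  d2:3  d3:5  d4:5  d5:5  d6:5  d7:2  d8:2 → peak 7
PKG11@4: d1:7  d2:3  d3:3  d4:7  d5:5  d6:5  d7:2  d8:2 → peak 7
PKG11@5: d1:7  d2:3  d3:3  d4:5  d5:7  d6:5  d7:2  d8:2 → peak 7
PKG11@6: d1:7  d2:3  d3:3  d4:5  d5:5  d6:7  d7:2  d8:2 → peak 7
Best is PKG11@2, peak 7.

7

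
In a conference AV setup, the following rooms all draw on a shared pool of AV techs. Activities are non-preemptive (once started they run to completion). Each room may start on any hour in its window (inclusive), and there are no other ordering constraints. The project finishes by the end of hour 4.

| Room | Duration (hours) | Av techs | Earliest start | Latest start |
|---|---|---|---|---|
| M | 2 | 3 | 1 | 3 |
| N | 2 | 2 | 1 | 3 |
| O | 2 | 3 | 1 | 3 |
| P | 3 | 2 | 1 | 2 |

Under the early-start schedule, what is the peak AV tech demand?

Early-start schedule: M@1, N@1, O@1, P@1.
Load per hour: hour 1: 10, hour 2: 10, hour 3: 2, hour 4: 0.
Peak is 10.

10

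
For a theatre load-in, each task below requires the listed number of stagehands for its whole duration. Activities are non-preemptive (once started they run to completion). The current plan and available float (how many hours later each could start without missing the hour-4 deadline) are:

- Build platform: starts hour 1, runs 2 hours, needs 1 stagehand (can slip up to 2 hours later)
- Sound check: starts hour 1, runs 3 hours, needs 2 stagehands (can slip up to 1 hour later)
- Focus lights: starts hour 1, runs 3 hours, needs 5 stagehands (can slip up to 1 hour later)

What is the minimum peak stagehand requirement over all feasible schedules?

8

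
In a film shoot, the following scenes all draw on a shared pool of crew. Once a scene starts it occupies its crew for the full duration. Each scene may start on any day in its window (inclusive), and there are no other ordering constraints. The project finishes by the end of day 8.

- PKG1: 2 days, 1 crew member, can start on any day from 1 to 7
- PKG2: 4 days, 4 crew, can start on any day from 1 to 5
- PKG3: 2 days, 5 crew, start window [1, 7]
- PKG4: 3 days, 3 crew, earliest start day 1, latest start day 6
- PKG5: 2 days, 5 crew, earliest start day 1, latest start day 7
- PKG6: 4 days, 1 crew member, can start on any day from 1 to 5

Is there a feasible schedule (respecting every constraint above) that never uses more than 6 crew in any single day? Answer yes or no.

no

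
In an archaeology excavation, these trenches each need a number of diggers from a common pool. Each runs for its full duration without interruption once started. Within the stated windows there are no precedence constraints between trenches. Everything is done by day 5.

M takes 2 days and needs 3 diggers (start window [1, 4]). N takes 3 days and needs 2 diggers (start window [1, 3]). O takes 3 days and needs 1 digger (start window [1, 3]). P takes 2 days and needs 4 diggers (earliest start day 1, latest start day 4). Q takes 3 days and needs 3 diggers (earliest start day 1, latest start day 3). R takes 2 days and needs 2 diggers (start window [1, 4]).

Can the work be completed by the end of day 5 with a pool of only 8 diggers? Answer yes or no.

yes

Schedule M@1, N@1, O@1, P@4, Q@3, R@1: d1:8  d2:8  d3:6  d4:7  d5:7 — peak 8 ≤ 8.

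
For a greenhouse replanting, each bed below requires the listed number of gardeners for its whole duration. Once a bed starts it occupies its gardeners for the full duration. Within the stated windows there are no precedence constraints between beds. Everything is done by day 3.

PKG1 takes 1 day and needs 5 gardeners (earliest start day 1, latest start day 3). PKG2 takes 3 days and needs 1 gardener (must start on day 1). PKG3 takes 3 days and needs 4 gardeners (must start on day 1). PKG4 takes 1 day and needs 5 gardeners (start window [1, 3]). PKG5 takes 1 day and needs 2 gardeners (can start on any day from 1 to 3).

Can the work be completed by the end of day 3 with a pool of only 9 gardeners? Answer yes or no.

no

The minimum achievable peak is 10; 9 < 10, so no feasible schedule stays within the cap.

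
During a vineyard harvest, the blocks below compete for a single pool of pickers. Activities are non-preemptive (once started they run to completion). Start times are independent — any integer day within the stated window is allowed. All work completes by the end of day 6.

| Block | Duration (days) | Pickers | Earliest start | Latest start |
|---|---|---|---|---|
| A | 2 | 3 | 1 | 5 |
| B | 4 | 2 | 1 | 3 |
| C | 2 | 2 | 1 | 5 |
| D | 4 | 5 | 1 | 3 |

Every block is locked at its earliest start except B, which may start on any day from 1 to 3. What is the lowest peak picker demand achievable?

10

B@1: d1:12  d2:12  d3:7  d4:7  d5:0  d6:0 → peak 12
B@2: d1:10  d2:12  d3:7  d4:7  d5:2  d6:0 → peak 12
B@3: d1:10  d2:10  d3:7  d4:7  d5:2  d6:2 → peak 10
Best is B@3, peak 10.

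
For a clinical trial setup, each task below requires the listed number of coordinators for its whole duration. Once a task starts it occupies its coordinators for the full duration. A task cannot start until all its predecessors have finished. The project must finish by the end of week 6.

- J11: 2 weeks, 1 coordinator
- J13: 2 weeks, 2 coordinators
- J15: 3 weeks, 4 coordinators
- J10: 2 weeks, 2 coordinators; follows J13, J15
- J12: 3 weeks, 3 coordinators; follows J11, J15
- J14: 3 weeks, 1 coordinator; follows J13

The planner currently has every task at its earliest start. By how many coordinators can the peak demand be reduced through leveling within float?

0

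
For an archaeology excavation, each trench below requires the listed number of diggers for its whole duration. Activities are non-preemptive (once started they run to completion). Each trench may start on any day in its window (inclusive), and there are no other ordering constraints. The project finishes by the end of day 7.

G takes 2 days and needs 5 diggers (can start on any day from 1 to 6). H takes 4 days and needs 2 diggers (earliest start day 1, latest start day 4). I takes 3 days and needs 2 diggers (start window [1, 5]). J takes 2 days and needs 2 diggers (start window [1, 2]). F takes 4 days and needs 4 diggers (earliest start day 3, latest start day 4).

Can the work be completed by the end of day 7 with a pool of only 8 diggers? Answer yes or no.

Schedule G@1, H@3, I@3, J@1, F@3: d1:7  d2:7  d3:8  d4:8  d5:8  d6:6  d7:0 — peak 8 ≤ 8.

yes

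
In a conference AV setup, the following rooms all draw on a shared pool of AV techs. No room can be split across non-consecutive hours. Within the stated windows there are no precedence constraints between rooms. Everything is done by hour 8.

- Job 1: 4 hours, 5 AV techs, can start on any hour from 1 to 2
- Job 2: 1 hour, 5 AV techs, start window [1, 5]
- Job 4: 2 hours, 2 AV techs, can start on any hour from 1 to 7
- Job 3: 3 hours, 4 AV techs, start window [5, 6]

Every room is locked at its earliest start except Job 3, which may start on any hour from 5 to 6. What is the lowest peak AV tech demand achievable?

12

Job 3@5: h1:12  h2:7  h3:5  h4:5  h5:4  h6:4  h7:4  h8:0 → peak 12
Job 3@6: h1:12  h2:7  h3:5  h4:5  h5:0  h6:4  h7:4  h8:4 → peak 12
Best is Job 3@5, peak 12.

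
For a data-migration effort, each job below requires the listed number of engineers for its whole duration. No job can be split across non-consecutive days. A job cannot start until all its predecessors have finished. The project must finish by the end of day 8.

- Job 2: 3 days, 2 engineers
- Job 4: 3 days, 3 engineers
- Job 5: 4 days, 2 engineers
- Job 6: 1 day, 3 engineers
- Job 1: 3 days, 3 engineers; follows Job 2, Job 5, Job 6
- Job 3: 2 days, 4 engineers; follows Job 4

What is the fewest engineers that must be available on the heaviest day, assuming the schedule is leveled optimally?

Early-start (Job 2@1, Job 4@1, Job 5@1, Job 6@1, Job 1@5, Job 3@4) gives peak 10: d1:10  d2:7  d3:7  d4:6  d5:7  d6:3  d7:3  d8:0.
Shift Job 6→4, Job 3→5.
Schedule Job 2@1, Job 4@1, Job 5@1, Job 6@4, Job 1@5, Job 3@5: d1:7  d2:7  d3:7  d4:5  d5:7  d6:7  d7:3  d8:0 — peak 7.

7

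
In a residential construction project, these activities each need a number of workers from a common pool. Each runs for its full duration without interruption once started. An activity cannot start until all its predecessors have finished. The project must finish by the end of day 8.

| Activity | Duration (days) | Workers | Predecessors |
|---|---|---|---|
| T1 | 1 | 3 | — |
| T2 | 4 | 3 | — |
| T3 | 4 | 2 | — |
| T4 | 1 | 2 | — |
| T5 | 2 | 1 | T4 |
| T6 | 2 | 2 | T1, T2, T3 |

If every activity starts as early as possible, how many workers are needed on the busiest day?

10

Early-start schedule: T1@1, T2@1, T3@1, T4@1, T5@2, T6@5.
Load per day: day 1: 10, day 2: 6, day 3: 6, day 4: 5, day 5: 2, day 6: 2, day 7: 0, day 8: 0.
Peak is 10.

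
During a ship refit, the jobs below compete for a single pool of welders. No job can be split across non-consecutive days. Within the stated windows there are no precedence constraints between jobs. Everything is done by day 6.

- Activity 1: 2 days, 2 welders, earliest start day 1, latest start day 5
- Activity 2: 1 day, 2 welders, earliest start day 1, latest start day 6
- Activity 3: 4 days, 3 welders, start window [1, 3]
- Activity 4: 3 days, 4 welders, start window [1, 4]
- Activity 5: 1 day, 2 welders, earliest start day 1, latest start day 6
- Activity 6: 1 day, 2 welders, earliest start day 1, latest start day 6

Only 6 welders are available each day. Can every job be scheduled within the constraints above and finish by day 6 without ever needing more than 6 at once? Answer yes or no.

no

The minimum achievable peak is 7; 6 < 7, so no feasible schedule stays within the cap.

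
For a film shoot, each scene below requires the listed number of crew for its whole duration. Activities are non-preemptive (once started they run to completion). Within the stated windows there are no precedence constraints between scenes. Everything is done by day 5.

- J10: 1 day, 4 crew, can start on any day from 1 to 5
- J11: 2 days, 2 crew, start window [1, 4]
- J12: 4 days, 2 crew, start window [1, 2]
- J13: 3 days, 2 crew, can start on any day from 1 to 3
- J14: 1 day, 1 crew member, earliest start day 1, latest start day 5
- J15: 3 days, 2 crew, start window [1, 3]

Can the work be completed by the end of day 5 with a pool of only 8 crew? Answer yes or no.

yes

Schedule J10@1, J11@1, J12@2, J13@2, J14@5, J15@3: d1:6  d2:6  d3:6  d4:6  d5:5 — peak 6 ≤ 8.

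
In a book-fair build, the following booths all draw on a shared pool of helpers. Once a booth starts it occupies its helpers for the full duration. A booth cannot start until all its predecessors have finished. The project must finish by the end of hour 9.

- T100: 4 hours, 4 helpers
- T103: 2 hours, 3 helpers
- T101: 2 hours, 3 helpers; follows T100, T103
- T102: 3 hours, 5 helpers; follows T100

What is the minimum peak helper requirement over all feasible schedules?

7

Early-start (T100@1, T103@1, T101@5, T102@5) gives peak 8: h1:7  h2:7  h3:4  h4:4  h5:8  h6:8  h7:5  h8:0  h9:0.
Shift T102→7.
Schedule T100@1, T103@1, T101@5, T102@7: h1:7  h2:7  h3:4  h4:4  h5:3  h6:3  h7:5  h8:5  h9:5 — peak 7.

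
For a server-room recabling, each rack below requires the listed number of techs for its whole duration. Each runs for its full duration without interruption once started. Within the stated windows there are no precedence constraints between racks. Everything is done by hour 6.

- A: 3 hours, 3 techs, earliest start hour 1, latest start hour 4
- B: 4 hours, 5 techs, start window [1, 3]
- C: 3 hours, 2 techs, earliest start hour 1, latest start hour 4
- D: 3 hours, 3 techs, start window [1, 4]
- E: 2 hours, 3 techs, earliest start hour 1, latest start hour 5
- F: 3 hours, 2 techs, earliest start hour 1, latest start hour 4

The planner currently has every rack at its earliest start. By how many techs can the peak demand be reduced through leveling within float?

8

Early-start peak: h1:18  h2:18  h3:15  h4:5  h5:0  h6:0 ⇒ 18.
Leveled (A@1, B@1, C@1, D@4, E@5, F@4): h1:10  h2:10  h3:10  h4:10  h5:8  h6:8 ⇒ 10.
Reduction 18 − 10 = 8.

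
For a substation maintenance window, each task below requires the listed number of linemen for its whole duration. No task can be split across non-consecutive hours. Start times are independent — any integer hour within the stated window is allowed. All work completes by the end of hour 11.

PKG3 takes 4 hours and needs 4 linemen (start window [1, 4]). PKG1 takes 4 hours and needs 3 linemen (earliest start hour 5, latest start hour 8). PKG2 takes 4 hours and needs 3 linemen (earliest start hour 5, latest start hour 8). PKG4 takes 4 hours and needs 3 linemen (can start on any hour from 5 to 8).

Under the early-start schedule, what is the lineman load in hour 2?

At early start, hour 2 has: PKG3.
Demand: 4 = 4.

4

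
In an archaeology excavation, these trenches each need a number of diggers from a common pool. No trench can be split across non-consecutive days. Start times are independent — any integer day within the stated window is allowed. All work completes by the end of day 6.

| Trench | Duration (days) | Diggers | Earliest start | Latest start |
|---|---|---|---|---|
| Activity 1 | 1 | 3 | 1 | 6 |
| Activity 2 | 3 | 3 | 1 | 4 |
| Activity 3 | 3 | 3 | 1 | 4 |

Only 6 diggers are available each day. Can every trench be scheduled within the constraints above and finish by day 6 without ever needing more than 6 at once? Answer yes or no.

Schedule Activity 1@1, Activity 2@1, Activity 3@2: d1:6  d2:6  d3:6  d4:3  d5:0  d6:0 — peak 6 ≤ 6.

yes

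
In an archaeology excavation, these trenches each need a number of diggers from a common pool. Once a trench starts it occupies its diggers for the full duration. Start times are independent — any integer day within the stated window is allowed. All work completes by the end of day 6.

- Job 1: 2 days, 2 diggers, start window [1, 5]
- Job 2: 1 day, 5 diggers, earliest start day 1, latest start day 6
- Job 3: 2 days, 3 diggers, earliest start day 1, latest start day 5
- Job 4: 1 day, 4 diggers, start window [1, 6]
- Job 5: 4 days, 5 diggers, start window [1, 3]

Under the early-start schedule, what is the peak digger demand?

19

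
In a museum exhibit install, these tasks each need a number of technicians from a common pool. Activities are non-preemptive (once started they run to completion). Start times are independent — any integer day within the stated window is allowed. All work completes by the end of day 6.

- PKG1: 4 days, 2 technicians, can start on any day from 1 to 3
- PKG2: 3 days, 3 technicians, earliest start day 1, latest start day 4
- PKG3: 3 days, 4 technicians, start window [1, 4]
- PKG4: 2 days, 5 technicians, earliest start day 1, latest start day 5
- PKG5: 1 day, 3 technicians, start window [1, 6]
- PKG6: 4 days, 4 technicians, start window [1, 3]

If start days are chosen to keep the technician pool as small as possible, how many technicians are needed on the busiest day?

11

Early-start (PKG1@1, PKG2@1, PKG3@1, PKG4@1, PKG5@1, PKG6@1) gives peak 21: d1:21  d2:18  d3:13  d4:6  d5:0  d6:0.
Shift PKG3→4, PKG5→5, PKG6→3.
Schedule PKG1@1, PKG2@1, PKG3@4, PKG4@1, PKG5@5, PKG6@3: d1:10  d2:10  d3:9  d4:10  d5:11  d6:8 — peak 11.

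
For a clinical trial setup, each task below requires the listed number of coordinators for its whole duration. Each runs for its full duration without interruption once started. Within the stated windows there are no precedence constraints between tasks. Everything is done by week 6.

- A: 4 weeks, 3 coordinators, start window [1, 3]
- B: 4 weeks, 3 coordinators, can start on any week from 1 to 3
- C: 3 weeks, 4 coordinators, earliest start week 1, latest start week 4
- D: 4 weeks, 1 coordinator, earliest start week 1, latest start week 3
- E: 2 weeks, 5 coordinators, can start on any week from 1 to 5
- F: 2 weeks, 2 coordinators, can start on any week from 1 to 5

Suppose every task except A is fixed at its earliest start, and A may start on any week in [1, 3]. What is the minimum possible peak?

A@1: w1:18  w2:18  w3:11  w4:7  w5:0  w6:0 → peak 18
A@2: w1:15  w2:18  w3:11  w4:7  w5:3  w6:0 → peak 18
A@3: w1:15  w2:15  w3:11  w4:7  w5:3  w6:3 → peak 15
Best is A@3, peak 15.

15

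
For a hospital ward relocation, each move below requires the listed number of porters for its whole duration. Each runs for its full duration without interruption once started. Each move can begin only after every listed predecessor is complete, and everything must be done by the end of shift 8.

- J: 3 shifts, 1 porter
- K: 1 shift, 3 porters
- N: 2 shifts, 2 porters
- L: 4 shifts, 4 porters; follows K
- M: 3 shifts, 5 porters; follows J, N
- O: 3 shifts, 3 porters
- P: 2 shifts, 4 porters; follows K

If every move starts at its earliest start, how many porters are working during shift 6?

5

At early start, shift 6 has: M.
Demand: 5 = 5.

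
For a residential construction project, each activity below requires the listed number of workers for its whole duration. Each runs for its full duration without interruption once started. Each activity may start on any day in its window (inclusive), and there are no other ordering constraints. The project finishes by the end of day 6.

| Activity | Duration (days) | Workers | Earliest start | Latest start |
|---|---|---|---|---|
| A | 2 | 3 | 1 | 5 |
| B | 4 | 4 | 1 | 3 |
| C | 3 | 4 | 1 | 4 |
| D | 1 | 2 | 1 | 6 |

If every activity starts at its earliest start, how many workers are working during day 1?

At early start, day 1 has: A, B, C, D.
Demand: 3 + 4 + 4 + 2 = 13.

13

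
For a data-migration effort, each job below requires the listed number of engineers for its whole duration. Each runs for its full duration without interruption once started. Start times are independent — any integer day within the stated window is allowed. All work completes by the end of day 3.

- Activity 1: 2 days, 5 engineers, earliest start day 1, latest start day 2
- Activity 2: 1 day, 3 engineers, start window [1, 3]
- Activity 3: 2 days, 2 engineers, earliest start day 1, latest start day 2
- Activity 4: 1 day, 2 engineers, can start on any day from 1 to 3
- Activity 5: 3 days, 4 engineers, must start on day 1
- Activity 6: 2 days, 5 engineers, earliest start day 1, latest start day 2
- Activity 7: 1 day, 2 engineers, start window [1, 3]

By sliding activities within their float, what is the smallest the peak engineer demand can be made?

16

Early-start (Activity 1@1, Activity 2@1, Activity 3@1, Activity 4@1, Activity 5@1, Activity 6@1, Activity 7@1) gives peak 23: d1:23  d2:16  d3:4.
Shift Activity 6→2, Activity 7→3.
Schedule Activity 1@1, Activity 2@1, Activity 3@1, Activity 4@1, Activity 5@1, Activity 6@2, Activity 7@3: d1:16  d2:16  d3:11 — peak 16.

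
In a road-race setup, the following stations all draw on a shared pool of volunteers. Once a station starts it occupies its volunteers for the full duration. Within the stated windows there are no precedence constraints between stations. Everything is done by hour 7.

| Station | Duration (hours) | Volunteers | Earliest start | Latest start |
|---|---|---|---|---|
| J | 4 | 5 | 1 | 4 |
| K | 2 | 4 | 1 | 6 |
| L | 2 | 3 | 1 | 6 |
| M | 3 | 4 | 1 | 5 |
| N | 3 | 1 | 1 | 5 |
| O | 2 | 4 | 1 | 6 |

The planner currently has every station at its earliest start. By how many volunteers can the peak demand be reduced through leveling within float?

12

Early-start peak: h1:21  h2:21  h3:10  h4:5  h5:0  h6:0  h7:0 ⇒ 21.
Leveled (J@1, K@1, L@3, M@5, N@3, O@5): h1:9  h2:9  h3:9  h4:9  h5:9  h6:8  h7:4 ⇒ 9.
Reduction 21 − 9 = 12.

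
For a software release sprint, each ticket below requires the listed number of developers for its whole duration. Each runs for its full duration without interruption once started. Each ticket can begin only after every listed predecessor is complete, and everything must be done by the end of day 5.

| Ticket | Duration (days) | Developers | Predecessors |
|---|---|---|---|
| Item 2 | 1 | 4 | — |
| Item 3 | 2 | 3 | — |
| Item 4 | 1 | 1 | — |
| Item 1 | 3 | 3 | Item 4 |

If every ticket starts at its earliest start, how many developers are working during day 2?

6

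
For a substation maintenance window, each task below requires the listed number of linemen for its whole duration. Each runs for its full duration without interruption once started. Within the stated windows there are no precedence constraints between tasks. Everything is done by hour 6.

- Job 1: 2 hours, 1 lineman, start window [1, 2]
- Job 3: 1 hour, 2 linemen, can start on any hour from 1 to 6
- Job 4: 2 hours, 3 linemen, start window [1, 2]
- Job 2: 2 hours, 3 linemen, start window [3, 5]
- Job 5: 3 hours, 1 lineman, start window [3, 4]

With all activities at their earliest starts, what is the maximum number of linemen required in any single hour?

6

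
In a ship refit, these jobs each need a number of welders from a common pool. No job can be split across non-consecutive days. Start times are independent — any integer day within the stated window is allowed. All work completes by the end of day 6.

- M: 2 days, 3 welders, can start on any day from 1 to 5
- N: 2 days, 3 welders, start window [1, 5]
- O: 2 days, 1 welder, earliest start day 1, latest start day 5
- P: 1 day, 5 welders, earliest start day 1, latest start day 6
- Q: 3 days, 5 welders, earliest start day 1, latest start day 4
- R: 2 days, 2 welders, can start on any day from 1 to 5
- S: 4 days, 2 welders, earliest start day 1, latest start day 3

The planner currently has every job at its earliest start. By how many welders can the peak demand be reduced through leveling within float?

13

Early-start peak: d1:21  d2:16  d3:7  d4:2  d5:0  d6:0 ⇒ 21.
Leveled (M@1, N@1, O@3, P@3, Q@4, R@1, S@3): d1:8  d2:8  d3:8  d4:8  d5:7  d6:7 ⇒ 8.
Reduction 21 − 8 = 13.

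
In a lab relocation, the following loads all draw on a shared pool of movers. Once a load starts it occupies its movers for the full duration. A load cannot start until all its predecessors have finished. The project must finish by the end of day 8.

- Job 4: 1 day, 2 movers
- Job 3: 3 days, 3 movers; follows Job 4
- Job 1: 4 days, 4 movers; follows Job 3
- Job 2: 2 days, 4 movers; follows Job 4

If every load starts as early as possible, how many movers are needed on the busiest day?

7

Early-start schedule: Job 4@1, Job 3@2, Job 1@5, Job 2@2.
Load per day: day 1: 2, day 2: 7, day 3: 7, day 4: 3, day 5: 4, day 6: 4, day 7: 4, day 8: 4.
Peak is 7.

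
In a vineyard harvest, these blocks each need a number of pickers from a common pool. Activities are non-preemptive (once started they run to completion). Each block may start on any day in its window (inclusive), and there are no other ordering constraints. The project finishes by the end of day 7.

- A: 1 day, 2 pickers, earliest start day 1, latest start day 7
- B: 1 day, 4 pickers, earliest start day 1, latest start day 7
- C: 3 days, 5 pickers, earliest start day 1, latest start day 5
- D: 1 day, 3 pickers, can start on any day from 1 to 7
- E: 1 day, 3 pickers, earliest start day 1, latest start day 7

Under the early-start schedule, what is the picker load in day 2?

At early start, day 2 has: C.
Demand: 5 = 5.

5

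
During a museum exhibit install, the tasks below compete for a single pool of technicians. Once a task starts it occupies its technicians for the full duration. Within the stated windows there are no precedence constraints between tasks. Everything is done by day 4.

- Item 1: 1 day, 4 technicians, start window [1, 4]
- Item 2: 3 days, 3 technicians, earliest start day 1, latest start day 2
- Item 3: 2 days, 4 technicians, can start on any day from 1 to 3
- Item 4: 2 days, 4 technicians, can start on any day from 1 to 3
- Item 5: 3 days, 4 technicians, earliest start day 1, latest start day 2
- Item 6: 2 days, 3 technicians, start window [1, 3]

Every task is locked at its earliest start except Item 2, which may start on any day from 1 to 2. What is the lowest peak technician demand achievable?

19

Item 2@1: d1:22  d2:18  d3:7  d4:0 → peak 22
Item 2@2: d1:19  d2:18  d3:7  d4:3 → peak 19
Best is Item 2@2, peak 19.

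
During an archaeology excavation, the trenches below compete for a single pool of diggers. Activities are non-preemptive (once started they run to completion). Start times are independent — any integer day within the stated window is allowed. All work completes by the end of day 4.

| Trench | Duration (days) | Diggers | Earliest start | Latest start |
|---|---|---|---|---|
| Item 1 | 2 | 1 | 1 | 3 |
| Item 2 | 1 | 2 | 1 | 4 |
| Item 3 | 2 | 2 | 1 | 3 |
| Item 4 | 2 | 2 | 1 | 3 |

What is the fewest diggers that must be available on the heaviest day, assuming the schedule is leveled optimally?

Early-start (Item 1@1, Item 2@1, Item 3@1, Item 4@1) gives peak 7: d1:7  d2:5  d3:0  d4:0.
Shift Item 3→2, Item 4→3.
Schedule Item 1@1, Item 2@1, Item 3@2, Item 4@3: d1:3  d2:3  d3:4  d4:2 — peak 4.

4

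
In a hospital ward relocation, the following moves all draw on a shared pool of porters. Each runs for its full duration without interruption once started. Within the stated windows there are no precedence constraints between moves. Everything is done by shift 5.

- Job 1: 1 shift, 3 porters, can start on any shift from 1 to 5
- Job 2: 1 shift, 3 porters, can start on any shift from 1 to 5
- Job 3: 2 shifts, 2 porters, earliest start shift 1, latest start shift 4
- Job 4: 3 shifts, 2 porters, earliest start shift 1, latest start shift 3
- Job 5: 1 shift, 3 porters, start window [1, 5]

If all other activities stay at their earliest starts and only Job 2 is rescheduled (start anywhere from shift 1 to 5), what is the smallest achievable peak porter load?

10

Job 2@1: s1:13  s2:4  s3:2  s4:0  s5:0 → peak 13
Job 2@2: s1:10  s2:7  s3:2  s4:0  s5:0 → peak 10
Job 2@3: s1:10  s2:4  s3:5  s4:0  s5:0 → peak 10
Job 2@4: s1:10  s2:4  s3:2  s4:3  s5:0 → peak 10
Job 2@5: s1:10  s2:4  s3:2  s4:0  s5:3 → peak 10
Best is Job 2@2, peak 10.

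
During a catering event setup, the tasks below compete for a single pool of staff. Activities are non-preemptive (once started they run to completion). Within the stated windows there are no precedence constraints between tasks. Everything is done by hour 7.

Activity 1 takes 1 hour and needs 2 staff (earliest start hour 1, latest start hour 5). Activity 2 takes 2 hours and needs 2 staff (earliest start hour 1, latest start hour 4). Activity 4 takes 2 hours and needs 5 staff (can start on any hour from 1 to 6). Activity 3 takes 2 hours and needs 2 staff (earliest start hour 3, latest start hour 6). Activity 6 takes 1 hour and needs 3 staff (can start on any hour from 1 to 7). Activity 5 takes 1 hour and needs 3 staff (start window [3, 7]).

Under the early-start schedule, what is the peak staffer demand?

Early-start schedule: Activity 1@1, Activity 2@1, Activity 4@1, Activity 3@3, Activity 6@1, Activity 5@3.
Load per hour: hour 1: 12, hour 2: 7, hour 3: 5, hour 4: 2, hour 5: 0, hour 6: 0, hour 7: 0.
Peak is 12.

12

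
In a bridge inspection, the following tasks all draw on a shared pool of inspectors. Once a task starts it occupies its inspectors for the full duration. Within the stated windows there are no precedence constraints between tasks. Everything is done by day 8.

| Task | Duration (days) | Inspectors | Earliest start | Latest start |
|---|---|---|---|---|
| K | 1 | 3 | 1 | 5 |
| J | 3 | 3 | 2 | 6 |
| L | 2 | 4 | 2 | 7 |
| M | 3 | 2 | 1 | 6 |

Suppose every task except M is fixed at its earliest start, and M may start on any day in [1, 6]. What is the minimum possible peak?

7

M@1: d1:5  d2:9  d3:9  d4:3  d5:0  d6:0  d7:0  d8:0 → peak 9
M@2: d1:3  d2:9  d3:9  d4:5  d5:0  d6:0  d7:0  d8:0 → peak 9
M@3: d1:3  d2:7  d3:9  d4:5  d5:2  d6:0  d7:0  d8:0 → peak 9
M@4: d1:3  d2:7  d3:7  d4:5  d5:2  d6:2  d7:0  d8:0 → peak 7
M@5: d1:3  d2:7  d3:7  d4:3  d5:2  d6:2  d7:2  d8:0 → peak 7
M@6: d1:3  d2:7  d3:7  d4:3  d5:0  d6:2  d7:2  d8:2 → peak 7
Best is M@4, peak 7.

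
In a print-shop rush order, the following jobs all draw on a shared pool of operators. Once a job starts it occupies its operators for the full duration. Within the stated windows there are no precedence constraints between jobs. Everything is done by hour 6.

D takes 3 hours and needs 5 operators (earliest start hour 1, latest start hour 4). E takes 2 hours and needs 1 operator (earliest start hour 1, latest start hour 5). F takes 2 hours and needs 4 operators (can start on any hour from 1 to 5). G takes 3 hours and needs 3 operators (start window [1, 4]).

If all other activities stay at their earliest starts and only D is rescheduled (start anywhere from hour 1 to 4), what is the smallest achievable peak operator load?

8

D@1: h1:13  h2:13  h3:8  h4:0  h5:0  h6:0 → peak 13
D@2: h1:8  h2:13  h3:8  h4:5  h5:0  h6:0 → peak 13
D@3: h1:8  h2:8  h3:8  h4:5  h5:5  h6:0 → peak 8
D@4: h1:8  h2:8  h3:3  h4:5  h5:5  h6:5 → peak 8
Best is D@3, peak 8.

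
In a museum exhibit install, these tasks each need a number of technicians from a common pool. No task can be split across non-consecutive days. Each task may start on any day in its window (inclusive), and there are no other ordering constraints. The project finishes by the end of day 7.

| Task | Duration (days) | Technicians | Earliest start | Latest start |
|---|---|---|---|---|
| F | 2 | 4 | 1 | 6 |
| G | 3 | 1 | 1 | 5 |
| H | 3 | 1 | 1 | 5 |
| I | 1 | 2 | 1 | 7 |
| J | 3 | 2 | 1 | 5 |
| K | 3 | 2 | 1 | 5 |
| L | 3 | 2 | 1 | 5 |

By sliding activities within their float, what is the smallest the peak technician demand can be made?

6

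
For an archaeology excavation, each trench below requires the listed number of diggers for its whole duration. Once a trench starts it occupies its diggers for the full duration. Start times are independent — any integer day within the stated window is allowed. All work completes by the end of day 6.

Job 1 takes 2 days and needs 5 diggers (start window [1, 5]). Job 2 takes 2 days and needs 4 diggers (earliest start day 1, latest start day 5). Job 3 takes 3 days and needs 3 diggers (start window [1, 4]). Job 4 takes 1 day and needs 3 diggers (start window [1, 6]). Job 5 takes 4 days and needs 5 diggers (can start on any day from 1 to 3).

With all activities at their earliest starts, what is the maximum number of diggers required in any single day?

Early-start schedule: Job 1@1, Job 2@1, Job 3@1, Job 4@1, Job 5@1.
Load per day: day 1: 20, day 2: 17, day 3: 8, day 4: 5, day 5: 0, day 6: 0.
Peak is 20.

20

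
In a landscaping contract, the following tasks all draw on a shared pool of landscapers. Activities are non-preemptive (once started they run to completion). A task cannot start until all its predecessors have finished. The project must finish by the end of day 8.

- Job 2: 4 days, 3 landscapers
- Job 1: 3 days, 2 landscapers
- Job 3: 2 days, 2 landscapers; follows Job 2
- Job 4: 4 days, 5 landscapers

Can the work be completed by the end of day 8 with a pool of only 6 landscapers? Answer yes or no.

no

The minimum achievable peak is 7; 6 < 7, so no feasible schedule stays within the cap.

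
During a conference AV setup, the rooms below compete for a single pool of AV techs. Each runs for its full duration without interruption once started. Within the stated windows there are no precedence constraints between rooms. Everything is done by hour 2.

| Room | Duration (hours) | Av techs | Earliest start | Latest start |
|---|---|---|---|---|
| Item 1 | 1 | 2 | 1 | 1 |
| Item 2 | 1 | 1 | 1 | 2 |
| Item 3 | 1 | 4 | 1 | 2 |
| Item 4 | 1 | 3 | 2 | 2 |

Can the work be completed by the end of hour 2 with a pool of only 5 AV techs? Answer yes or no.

no

The minimum achievable peak is 6; 5 < 6, so no feasible schedule stays within the cap.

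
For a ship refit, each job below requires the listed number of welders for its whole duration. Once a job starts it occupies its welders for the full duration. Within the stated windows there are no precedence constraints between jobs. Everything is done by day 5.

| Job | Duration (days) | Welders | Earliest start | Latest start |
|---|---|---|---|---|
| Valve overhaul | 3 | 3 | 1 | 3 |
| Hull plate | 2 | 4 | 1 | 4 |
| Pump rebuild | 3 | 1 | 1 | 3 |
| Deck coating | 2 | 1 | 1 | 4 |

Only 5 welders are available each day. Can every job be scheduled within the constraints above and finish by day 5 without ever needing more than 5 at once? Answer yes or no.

Schedule Valve overhaul@1, Hull plate@4, Pump rebuild@1, Deck coating@1: d1:5  d2:5  d3:4  d4:4  d5:4 — peak 5 ≤ 5.

yes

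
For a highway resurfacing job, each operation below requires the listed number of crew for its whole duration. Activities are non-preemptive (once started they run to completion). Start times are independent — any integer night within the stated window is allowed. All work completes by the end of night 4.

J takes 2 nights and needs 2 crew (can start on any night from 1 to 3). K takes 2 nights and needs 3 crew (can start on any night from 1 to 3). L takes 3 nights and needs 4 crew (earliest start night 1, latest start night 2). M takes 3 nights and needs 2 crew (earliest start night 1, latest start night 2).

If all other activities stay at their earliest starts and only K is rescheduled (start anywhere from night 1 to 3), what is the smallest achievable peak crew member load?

K@1: n1:11  n2:11  n3:6  n4:0 → peak 11
K@2: n1:8  n2:11  n3:9  n4:0 → peak 11
K@3: n1:8  n2:8  n3:9  n4:3 → peak 9
Best is K@3, peak 9.

9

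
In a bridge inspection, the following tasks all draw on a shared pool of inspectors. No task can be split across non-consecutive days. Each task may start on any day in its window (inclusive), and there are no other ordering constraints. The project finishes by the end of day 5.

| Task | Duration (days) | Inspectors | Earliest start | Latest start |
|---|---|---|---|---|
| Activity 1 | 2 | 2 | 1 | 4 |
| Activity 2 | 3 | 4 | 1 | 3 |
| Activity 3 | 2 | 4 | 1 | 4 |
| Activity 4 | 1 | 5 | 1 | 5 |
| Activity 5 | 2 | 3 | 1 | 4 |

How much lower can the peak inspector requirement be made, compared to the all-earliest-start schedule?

Early-start peak: d1:18  d2:13  d3:4  d4:0  d5:0 ⇒ 18.
Leveled (Activity 1@1, Activity 2@1, Activity 3@3, Activity 4@5, Activity 5@4): d1:6  d2:6  d3:8  d4:7  d5:8 ⇒ 8.
Reduction 18 − 8 = 10.

10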